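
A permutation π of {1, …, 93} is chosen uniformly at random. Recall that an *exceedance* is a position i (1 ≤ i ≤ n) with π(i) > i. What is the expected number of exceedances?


Write X = Σ_{i=1}^{93} X_i, where X_i = 1_{π(i) > i}.
For each fixed i, π(i) is uniform over {1, …, 93} (marginal of a uniform permutation), so P[π(i) > i] = (n − i)/n. Summing: Σ_{i=1}^{93} (n − i)/n = (0 + 1 + … + 92)/93 = 93(93 − 1)/(2·93) = (93 − 1)/2.
Hence E[X] = Σ_{i=1}^{93} (93 − i)/93 = 46 ≈ 46.000.

E[X] = 46 = 46.000.


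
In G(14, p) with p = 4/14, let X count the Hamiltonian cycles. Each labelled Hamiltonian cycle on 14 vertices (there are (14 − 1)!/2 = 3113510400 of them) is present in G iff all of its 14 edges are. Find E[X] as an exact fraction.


K_14 has (14 − 1)!/2 = 3113510400 labelled Hamiltonian cycles.
For each such Hamiltonian cycle H, let X_H = 1 if all 14 edges of H are present in G. Then P[X_H = 1] = p^{14} = (2/7)^{14} = 16384/678223072849.
Summing the indicators: E[X] = Σ_H E[X_H] = 3113510400 · p^{14} = 3113510400 · 16384/678223072849 = 7287393484800/96889010407.
Numerically: E[X] ≈ 75.2.

E[X] = 3113510400 · (2/7)^{14} = 7287393484800/96889010407 ≈ 75.2.


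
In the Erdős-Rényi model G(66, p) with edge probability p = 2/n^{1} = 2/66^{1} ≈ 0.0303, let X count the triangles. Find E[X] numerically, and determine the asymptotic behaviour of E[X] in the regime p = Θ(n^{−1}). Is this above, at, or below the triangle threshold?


Number of potential triangles: C(66, 3) = 45760.
Each occurs with probability p³ ≈ (0.0303)³ ≈ 2.782647e-05.
By linearity: E[X] = C(66, 3)·p³ ≈ 45760 · 2.782647e-05 ≈ 1.2733.
Here α = 1, so p = 2/n is exactly at the triangle threshold p ~ 1/n. Asymptotically E[X] → c³/6 = 2³/6 = 4/3 ≈ 1.3333, a bounded constant. In this regime the triangle count is asymptotically Poisson(c³/6).

E[X] ≈ 1.2733; in regime p = Θ(1/n^{1}) E[X] stays bounded (at the triangle threshold p ~ 1/n).


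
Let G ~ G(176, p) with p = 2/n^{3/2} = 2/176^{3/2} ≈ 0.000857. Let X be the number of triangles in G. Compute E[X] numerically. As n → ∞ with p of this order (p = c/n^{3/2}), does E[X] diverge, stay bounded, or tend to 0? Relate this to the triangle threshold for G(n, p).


Number of potential triangles: C(176, 3) = 893200.
Each occurs with probability p³ ≈ (0.000857)³ ≈ 6.28468e-10.
By linearity: E[X] = C(176, 3)·p³ ≈ 893200 · 6.28468e-10 ≈ 0.001.
Since α = 3/2 > 1, p = c/n^{3/2} = o(1/n) is below the triangle threshold p ~ 1/n. Asymptotically E[X] ~ (c³/6)·n^{3(1−α)} = (2³/6)·n^{-1.5} → 0, so by Markov's inequality G has no triangles w.h.p.

E[X] ≈ 0.001; in regime p = Θ(1/n^{3/2}) E[X] tends to 0 (below the triangle threshold p ~ 1/n).


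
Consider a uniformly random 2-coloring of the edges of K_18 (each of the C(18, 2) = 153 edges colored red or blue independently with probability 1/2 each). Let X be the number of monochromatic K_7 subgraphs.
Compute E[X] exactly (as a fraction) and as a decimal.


Let X = Σ_S X_S over the C(18, 7) = 31824 subsets S of size 7, where X_S = 1 if the K_7 on S is monochromatic.
For a fixed S, the K_7 on S has C(7, 2) = 21 edges. P[all 21 edges red] = (1/2)^21, and likewise for blue, so P[monochromatic] = 2·(1/2)^21 = 2^{1 − 21} = 1/1048576.
Summing: E[X] = C(18, 7) · 2^{1 − 21} = 31824 · 1/1048576 = 1989/65536.
Numerically: E[X] ≈ 0.0303.

E[X] = C(18,7)·2^(1−C(7,2)) = 1989/65536 ≈ 0.0303.


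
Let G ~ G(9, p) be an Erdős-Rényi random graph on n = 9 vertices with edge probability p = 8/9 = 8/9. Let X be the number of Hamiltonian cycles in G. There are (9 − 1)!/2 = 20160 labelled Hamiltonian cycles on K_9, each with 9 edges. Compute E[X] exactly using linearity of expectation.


K_9 has (9 − 1)!/2 = 20160 labelled Hamiltonian cycles.
For each such Hamiltonian cycle H, let X_H = 1 if all 9 edges of H are present in G. Then P[X_H = 1] = p^{9} = (8/9)^{9} = 134217728/387420489.
By linearity: E[X] = Σ_H E[X_H] = 20160 · p^{9} = 20160 · 134217728/387420489 = 300647710720/43046721.
Numerically: E[X] ≈ 6984.22.

E[X] = 20160 · (8/9)^{9} = 300647710720/43046721 ≈ 6984.22.


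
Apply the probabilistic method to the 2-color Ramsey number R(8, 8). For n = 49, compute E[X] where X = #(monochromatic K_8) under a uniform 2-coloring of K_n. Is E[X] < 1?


E[X] = C(49, 8) · 2^{1 − 28} = 450978066 · 2^{−27} = 450978066/134217728.
As a reduced fraction: E[X] = 225489033/67108864 ≈ 3.360.
Is E[X] < 1? NO.
Since E[X] ≥ 1, the first-moment bound is inconclusive at n = 49; it does NOT by itself certify R(8, 8) > 49.

E[X] = 225489033/67108864 ≈ 3.360; E[X] ≥ 1; first-moment method inconclusive here.


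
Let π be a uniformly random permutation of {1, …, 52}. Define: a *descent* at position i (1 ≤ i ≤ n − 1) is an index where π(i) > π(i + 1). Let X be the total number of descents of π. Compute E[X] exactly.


Write X = Σ X_I over i = 1, …, 51, with X_I the indicator of one descent.
There are 51 indicators.
For each fixed i, the pair (π(i), π(i+1)) is a uniformly random ordered pair of distinct values from {1, …, 52}; by symmetry P[π(i) > π(i+1)] = 1/2.
By linearity: E[X] = 51 · (1/2) = (52 − 1) · (1/2) = 51/2 ≈ 25.50000.

E[X] = 51/2 = 25.50000.


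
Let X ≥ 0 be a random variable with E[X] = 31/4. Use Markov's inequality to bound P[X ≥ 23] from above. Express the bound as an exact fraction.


μ = E[X] = 31/4, a = 23.
Markov: P[X ≥ 23] ≤ μ/a = (31/4)/23 = 31/92.
Numerically: ≈ 0.336957.
(Since a = 23 > μ = 7.750000, the bound 31/92 is < 1 and informative.)

P[X ≥ 23] ≤ 31/92 ≈ 0.336957.


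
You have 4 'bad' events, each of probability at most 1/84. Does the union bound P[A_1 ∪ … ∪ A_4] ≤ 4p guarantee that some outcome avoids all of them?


Union bound: P[∪_{i=1}^{4} A_i] ≤ Σ_i P[A_i] ≤ 4·p = 4·(1/84) = 1/21.
Numerically: 1/21 ≈ 0.04762.
Is 1/21 < 1? YES.
Since P[∪ A_i] ≤ 1/21 < 1, the complement has P[∩ A_i^c] ≥ 1 − 1/21 = 20/21 > 0, so some outcome avoids every A_i.

4·p = 1/21 ≈ 0.04762; existence CERTIFIED by the union bound.


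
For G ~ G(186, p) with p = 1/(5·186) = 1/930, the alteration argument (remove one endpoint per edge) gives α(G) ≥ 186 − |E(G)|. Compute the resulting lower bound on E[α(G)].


E[|E(G)|] = C(186, 2)·p = 17205 · (1/930) = 37/2.
E[α(G)] ≥ n − E[|E(G)|] = 186 − 37/2 = 335/2.
Numerically: ≈ 167.500.
(This is only a lower bound; the true E[α(G)] may be larger.)

E[α(G)] ≥ 335/2 ≈ 167.500.


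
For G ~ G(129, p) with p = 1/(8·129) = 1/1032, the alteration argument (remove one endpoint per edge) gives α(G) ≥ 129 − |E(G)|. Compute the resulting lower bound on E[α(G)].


E[|E(G)|] = C(129, 2)·p = 8256 · (1/1032) = 8.
E[α(G)] ≥ n − E[|E(G)|] = 129 − 8 = 121.
Numerically: ≈ 121.000.
(This is only a lower bound; the true E[α(G)] may be larger.)

E[α(G)] ≥ 121 ≈ 121.000.


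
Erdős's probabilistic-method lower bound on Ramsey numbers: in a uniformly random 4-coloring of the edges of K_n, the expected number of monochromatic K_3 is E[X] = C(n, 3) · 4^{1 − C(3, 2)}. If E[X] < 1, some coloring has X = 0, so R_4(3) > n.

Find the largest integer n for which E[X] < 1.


We need C(n, 3) · 4^{1 − 3} < 1, i.e. C(n, 3) < 4^{3 − 1} = 16.
Check values of n near the boundary:
  n = 3: C(3, 3) = 1; 1 < 16? YES
  n = 4: C(4, 3) = 4; 4 < 16? YES
  n = 5: C(5, 3) = 10; 10 < 16? YES
  n = 6: C(6, 3) = 20; 20 < 16? NO
The largest n with C(n, 3) < 16 is n = 5 (where E[X] = 5/8 ≈ 0.625). Hence R_4(3) > 5, i.e. R_4(3) ≥ 6.

Largest n = 5; hence R_4(3) > 5.


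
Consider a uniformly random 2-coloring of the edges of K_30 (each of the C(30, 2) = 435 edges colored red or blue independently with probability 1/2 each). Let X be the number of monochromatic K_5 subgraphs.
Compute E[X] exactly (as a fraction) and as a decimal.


Let X = Σ_S X_S over the C(30, 5) = 142506 subsets S of size 5, where X_S = 1 if the K_5 on S is monochromatic.
For a fixed S, the K_5 on S has C(5, 2) = 10 edges. P[all 10 edges red] = (1/2)^10, and likewise for blue, so P[monochromatic] = 2·(1/2)^10 = 2^{1 − 10} = 1/512.
By linearity of expectation: E[X] = C(30, 5) · 2^{1 − 10} = 142506 · 1/512 = 71253/256.
Numerically: E[X] ≈ 278.332031.

E[X] = C(30,5)·2^(1−C(5,2)) = 71253/256 ≈ 278.332031.


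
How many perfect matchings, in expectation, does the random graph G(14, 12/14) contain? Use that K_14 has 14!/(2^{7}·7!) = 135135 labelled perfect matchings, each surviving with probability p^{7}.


K_14 has 14!/(2^{7}·7!) = 135135 labelled perfect matchings.
For each such perfect matching H, let X_H = 1 if all 7 edges of H are present in G. Then P[X_H = 1] = p^{7} = (6/7)^{7} = 279936/823543.
By linearity of expectation: E[X] = Σ_H E[X_H] = 135135 · p^{7} = 135135 · 279936/823543 = 5404164480/117649.
Numerically: E[X] ≈ 45935.

E[X] = 135135 · (6/7)^{7} = 5404164480/117649 ≈ 45935.


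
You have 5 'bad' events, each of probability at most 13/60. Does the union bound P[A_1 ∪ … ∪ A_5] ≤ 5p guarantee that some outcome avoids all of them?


Union bound: P[∪_{i=1}^{5} A_i] ≤ Σ_i P[A_i] ≤ 5·p = 5·(13/60) = 13/12.
Numerically: 13/12 ≈ 1.08333.
Is 13/12 < 1? NO.
Since the bound 13/12 is ≥ 1, the union bound is uninformative here; it does NOT by itself certify existence.

5·p = 13/12 ≈ 1.08333; existence NOT certified by the union bound.


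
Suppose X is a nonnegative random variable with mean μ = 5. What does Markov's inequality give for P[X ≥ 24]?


μ = E[X] = 5, a = 24.
Markov: P[X ≥ 24] ≤ μ/a = (5)/24 = 5/24.
Numerically: ≈ 0.20833.
(Since a = 24 > μ = 5.00000, the bound 5/24 is < 1 and informative.)

P[X ≥ 24] ≤ 5/24 ≈ 0.20833.


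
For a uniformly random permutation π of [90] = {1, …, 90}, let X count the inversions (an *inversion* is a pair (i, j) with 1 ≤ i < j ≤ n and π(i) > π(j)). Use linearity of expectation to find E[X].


Write X = Σ X_I over the C(90, 2) = 4005 pairs i < j, with X_I the indicator of one inversion.
There are 4005 indicators.
For each fixed pair i < j, the values π(i) and π(j) are two distinct elements of {1, …, 90} in uniformly random order; by symmetry P[π(i) > π(j)] = 1/2.
By linearity: E[X] = 4005 · (1/2) = C(90, 2) · (1/2) = 4005/2 = 4005/2 ≈ 2002.500.

E[X] = 4005/2 = 2002.500.


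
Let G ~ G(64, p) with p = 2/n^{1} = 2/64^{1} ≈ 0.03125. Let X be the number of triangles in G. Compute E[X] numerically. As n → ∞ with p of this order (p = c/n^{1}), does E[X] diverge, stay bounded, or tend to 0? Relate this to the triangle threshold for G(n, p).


Number of potential triangles: C(64, 3) = 41664.
Each occurs with probability p³ ≈ (0.03125)³ ≈ 3.051758e-05.
By linearity: E[X] = C(64, 3)·p³ ≈ 41664 · 3.051758e-05 ≈ 1.2715.
Here α = 1, so p = 2/n is exactly at the triangle threshold p ~ 1/n. Asymptotically E[X] → c³/6 = 2³/6 = 4/3 ≈ 1.3333, a bounded constant. In this regime the triangle count is asymptotically Poisson(c³/6).

E[X] ≈ 1.2715; in regime p = Θ(1/n^{1}) E[X] stays bounded (at the triangle threshold p ~ 1/n).


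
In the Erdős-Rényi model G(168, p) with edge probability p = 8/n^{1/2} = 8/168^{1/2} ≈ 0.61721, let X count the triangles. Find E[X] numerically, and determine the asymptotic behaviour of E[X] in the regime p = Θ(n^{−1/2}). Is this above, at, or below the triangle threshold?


Number of potential triangles: C(168, 3) = 776216.
Each occurs with probability p³ ≈ (0.61721)³ ≈ 2.3512891e-01.
By linearity: E[X] = C(168, 3)·p³ ≈ 776216 · 2.3512891e-01 ≈ 182510.82529.
Since α = 1/2 < 1, p = c/n^{1/2} ≫ 1/n is above the triangle threshold p ~ 1/n. Asymptotically E[X] ~ (c³/6)·n^{3(1−α)} = (8³/6)·n^{1.5} → ∞; triangles are abundant w.h.p.

E[X] ≈ 182510.82529; in regime p = Θ(1/n^{1/2}) E[X] diverges (above the triangle threshold p ~ 1/n).


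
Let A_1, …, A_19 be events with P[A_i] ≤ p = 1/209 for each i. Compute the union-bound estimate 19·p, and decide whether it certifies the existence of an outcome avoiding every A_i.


Union bound: P[∪_{i=1}^{19} A_i] ≤ Σ_i P[A_i] ≤ 19·p = 19·(1/209) = 1/11.
Numerically: 1/11 ≈ 0.09091.
Is 1/11 < 1? YES.
Since P[∪ A_i] ≤ 1/11 < 1, the complement has P[∩ A_i^c] ≥ 1 − 1/11 = 10/11 > 0, so some outcome avoids every A_i.

19·p = 1/11 ≈ 0.09091; existence CERTIFIED by the union bound.


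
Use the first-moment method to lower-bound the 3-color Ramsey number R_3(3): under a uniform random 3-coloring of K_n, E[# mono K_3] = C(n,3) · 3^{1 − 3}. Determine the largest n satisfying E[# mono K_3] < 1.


We need C(n, 3) · 3^{1 − 3} < 1, i.e. C(n, 3) < 3^{3 − 1} = 9.
Check values of n near the boundary:
  n = 3: C(3, 3) = 1; 1 < 9? YES
  n = 4: C(4, 3) = 4; 4 < 9? YES
  n = 5: C(5, 3) = 10; 10 < 9? NO
The largest n with C(n, 3) < 9 is n = 4 (where E[X] = 4/9 ≈ 0.444444). Hence R_3(3) > 4, i.e. R_3(3) ≥ 5.

Largest n = 4; hence R_3(3) > 4.


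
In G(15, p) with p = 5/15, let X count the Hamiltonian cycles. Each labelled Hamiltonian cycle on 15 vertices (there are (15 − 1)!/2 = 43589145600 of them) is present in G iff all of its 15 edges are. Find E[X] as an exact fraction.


K_15 has (15 − 1)!/2 = 43589145600 labelled Hamiltonian cycles.
For each such Hamiltonian cycle H, let X_H = 1 if all 15 edges of H are present in G. Then P[X_H = 1] = p^{15} = (1/3)^{15} = 1/14348907.
By linearity of expectation: E[X] = Σ_H E[X_H] = 43589145600 · p^{15} = 43589145600 · 1/14348907 = 179379200/59049.
Numerically: E[X] ≈ 3037.8.

E[X] = 43589145600 · (1/3)^{15} = 179379200/59049 ≈ 3037.8.


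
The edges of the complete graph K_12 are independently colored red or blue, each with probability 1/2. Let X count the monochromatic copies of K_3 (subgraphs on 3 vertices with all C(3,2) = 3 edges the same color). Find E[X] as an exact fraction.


Let X = Σ_S X_S over the C(12, 3) = 220 subsets S of size 3, where X_S = 1 if the K_3 on S is monochromatic.
For a fixed S, the K_3 on S has C(3, 2) = 3 edges. P[all 3 edges red] = (1/2)^3, and likewise for blue, so P[monochromatic] = 2·(1/2)^3 = 2^{1 − 3} = 1/4.
By linearity of expectation: E[X] = C(12, 3) · 2^{1 − 3} = 220 · 1/4 = 55.
Numerically: E[X] ≈ 55.00000.

E[X] = C(12,3)·2^(1−C(3,2)) = 55 ≈ 55.00000.


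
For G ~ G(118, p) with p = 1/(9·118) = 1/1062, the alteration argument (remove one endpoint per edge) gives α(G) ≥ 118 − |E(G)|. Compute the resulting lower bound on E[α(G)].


E[|E(G)|] = C(118, 2)·p = 6903 · (1/1062) = 13/2.
E[α(G)] ≥ n − E[|E(G)|] = 118 − 13/2 = 223/2.
Numerically: ≈ 111.50000.
(This is only a lower bound; the true E[α(G)] may be larger.)

E[α(G)] ≥ 223/2 ≈ 111.50000.


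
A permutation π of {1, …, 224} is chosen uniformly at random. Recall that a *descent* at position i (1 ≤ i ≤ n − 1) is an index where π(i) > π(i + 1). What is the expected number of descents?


Write X = Σ X_I over i = 1, …, 223, with X_I the indicator of one descent.
There are 223 indicators.
For each fixed i, the pair (π(i), π(i+1)) is a uniformly random ordered pair of distinct values from {1, …, 224}; by symmetry P[π(i) > π(i+1)] = 1/2.
By linearity: E[X] = 223 · (1/2) = (224 − 1) · (1/2) = 223/2 ≈ 111.500000.

E[X] = 223/2 = 111.500000.


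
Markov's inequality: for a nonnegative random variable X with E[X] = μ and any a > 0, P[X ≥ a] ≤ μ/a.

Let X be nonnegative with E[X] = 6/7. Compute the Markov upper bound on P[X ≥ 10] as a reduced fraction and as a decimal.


μ = E[X] = 6/7, a = 10.
Markov: P[X ≥ 10] ≤ μ/a = (6/7)/10 = 3/35.
Numerically: ≈ 0.08571.
(Since a = 10 > μ = 0.85714, the bound 3/35 is < 1 and informative.)

P[X ≥ 10] ≤ 3/35 ≈ 0.08571.


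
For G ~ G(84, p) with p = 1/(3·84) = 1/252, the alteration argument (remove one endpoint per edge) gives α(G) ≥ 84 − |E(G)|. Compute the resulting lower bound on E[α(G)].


E[|E(G)|] = C(84, 2)·p = 3486 · (1/252) = 83/6.
E[α(G)] ≥ n − E[|E(G)|] = 84 − 83/6 = 421/6.
Numerically: ≈ 70.166667.
(This is only a lower bound; the true E[α(G)] may be larger.)

E[α(G)] ≥ 421/6 ≈ 70.166667.


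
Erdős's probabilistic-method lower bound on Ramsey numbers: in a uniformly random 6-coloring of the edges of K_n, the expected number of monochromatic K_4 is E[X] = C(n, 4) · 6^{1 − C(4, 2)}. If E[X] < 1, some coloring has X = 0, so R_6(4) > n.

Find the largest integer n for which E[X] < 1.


We need C(n, 4) · 6^{1 − 6} < 1, i.e. C(n, 4) < 6^{6 − 1} = 7776.
Check values of n near the boundary:
  n = 21: C(21, 4) = 5985; 5985 < 7776? YES
  n = 22: C(22, 4) = 7315; 7315 < 7776? YES
  n = 23: C(23, 4) = 8855; 8855 < 7776? NO
  n = 24: C(24, 4) = 10626; 10626 < 7776? NO
  n = 25: C(25, 4) = 12650; 12650 < 7776? NO
The largest n with C(n, 4) < 7776 is n = 22 (where E[X] = 7315/7776 ≈ 0.9407). Hence R_6(4) > 22, i.e. R_6(4) ≥ 23.

Largest n = 22; hence R_6(4) > 22.


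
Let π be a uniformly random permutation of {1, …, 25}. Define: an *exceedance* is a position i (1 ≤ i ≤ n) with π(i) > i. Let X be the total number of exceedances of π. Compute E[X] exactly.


Write X = Σ_{i=1}^{25} X_i, where X_i = 1_{π(i) > i}.
For each fixed i, π(i) is uniform over {1, …, 25} (marginal of a uniform permutation), so P[π(i) > i] = (n − i)/n. Summing: Σ_{i=1}^{25} (n − i)/n = (0 + 1 + … + 24)/25 = 25(25 − 1)/(2·25) = (25 − 1)/2.
Hence E[X] = Σ_{i=1}^{25} (25 − i)/25 = 12 ≈ 12.0000.

E[X] = 12 = 12.0000.


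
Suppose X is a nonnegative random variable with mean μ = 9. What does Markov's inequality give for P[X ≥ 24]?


μ = E[X] = 9, a = 24.
Markov: P[X ≥ 24] ≤ μ/a = (9)/24 = 3/8.
Numerically: ≈ 0.37500.
(Since a = 24 > μ = 9.00000, the bound 3/8 is < 1 and informative.)

P[X ≥ 24] ≤ 3/8 ≈ 0.37500.


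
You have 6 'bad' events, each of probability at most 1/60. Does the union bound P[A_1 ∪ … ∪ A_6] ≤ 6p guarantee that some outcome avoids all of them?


Union bound: P[∪_{i=1}^{6} A_i] ≤ Σ_i P[A_i] ≤ 6·p = 6·(1/60) = 1/10.
Numerically: 1/10 ≈ 0.100.
Is 1/10 < 1? YES.
Since P[∪ A_i] ≤ 1/10 < 1, the complement has P[∩ A_i^c] ≥ 1 − 1/10 = 9/10 > 0, so some outcome avoids every A_i.

6·p = 1/10 ≈ 0.100; existence CERTIFIED by the union bound.


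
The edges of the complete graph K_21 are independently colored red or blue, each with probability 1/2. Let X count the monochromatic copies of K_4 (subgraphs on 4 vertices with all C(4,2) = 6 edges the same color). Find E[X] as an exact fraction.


Let X = Σ_S X_S over the C(21, 4) = 5985 subsets S of size 4, where X_S = 1 if the K_4 on S is monochromatic.
For a fixed S, the K_4 on S has C(4, 2) = 6 edges. P[all 6 edges red] = (1/2)^6, and likewise for blue, so P[monochromatic] = 2·(1/2)^6 = 2^{1 − 6} = 1/32.
By linearity of expectation: E[X] = C(21, 4) · 2^{1 − 6} = 5985 · 1/32 = 5985/32.
Numerically: E[X] ≈ 187.031.

E[X] = C(21,4)·2^(1−C(4,2)) = 5985/32 ≈ 187.031.


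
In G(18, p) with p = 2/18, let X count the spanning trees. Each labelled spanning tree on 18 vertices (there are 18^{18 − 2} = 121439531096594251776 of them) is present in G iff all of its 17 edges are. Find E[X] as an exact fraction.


K_18 has 18^{18 − 2} = 121439531096594251776 labelled spanning trees.
For each such spanning tree H, let X_H = 1 if all 17 edges of H are present in G. Then P[X_H = 1] = p^{17} = (1/9)^{17} = 1/16677181699666569.
By linearity: E[X] = Σ_H E[X_H] = 121439531096594251776 · p^{17} = 121439531096594251776 · 1/16677181699666569 = 65536/9.
Numerically: E[X] ≈ 7282.

E[X] = 121439531096594251776 · (1/9)^{17} = 65536/9 ≈ 7282.


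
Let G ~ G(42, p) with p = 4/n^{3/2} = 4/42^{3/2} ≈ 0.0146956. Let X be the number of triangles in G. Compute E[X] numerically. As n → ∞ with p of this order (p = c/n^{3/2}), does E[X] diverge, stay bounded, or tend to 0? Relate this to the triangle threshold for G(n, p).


Number of potential triangles: C(42, 3) = 11480.
Each occurs with probability p³ ≈ (0.0146956)³ ≈ 3.17364370e-06.
By linearity: E[X] = C(42, 3)·p³ ≈ 11480 · 3.17364370e-06 ≈ 0.036433.
Since α = 3/2 > 1, p = c/n^{3/2} = o(1/n) is below the triangle threshold p ~ 1/n. Asymptotically E[X] ~ (c³/6)·n^{3(1−α)} = (4³/6)·n^{-1.5} → 0, so by Markov's inequality G has no triangles w.h.p.

E[X] ≈ 0.036433; in regime p = Θ(1/n^{3/2}) E[X] tends to 0 (below the triangle threshold p ~ 1/n).


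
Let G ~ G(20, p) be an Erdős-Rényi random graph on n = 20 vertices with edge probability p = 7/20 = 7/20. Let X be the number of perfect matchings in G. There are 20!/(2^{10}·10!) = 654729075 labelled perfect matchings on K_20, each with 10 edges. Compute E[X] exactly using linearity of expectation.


K_20 has 20!/(2^{10}·10!) = 654729075 labelled perfect matchings.
For each such perfect matching H, let X_H = 1 if all 10 edges of H are present in G. Then P[X_H = 1] = p^{10} = (7/20)^{10} = 282475249/10240000000000.
By linearity: E[X] = Σ_H E[X_H] = 654729075 · p^{10} = 654729075 · 282475249/10240000000000 = 7397790339526587/409600000000.
Numerically: E[X] ≈ 1.81e+04.

E[X] = 654729075 · (7/20)^{10} = 7397790339526587/409600000000 ≈ 1.81e+04.


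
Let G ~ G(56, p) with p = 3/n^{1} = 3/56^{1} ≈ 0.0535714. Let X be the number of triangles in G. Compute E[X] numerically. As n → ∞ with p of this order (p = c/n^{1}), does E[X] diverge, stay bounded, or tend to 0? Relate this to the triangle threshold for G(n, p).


Number of potential triangles: C(56, 3) = 27720.
Each occurs with probability p³ ≈ (0.0535714)³ ≈ 1.53744534e-04.
By linearity: E[X] = C(56, 3)·p³ ≈ 27720 · 1.53744534e-04 ≈ 4.261798.
Here α = 1, so p = 3/n is exactly at the triangle threshold p ~ 1/n. Asymptotically E[X] → c³/6 = 3³/6 = 9/2 ≈ 4.500000, a bounded constant. In this regime the triangle count is asymptotically Poisson(c³/6).

E[X] ≈ 4.261798; in regime p = Θ(1/n^{1}) E[X] stays bounded (at the triangle threshold p ~ 1/n).


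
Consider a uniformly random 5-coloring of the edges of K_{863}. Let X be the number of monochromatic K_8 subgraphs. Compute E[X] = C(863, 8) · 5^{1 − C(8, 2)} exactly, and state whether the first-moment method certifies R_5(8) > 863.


E[X] = C(863, 8) · 5^{1 − 28} = 7386423071602617757 · 5^{−27} = 7386423071602617757/7450580596923828125.
As a reduced fraction: E[X] = 7386423071602617757/7450580596923828125 ≈ 0.9914.
Is E[X] < 1? YES.
Since E[X] < 1, there exists a 5-coloring of K_{863} with no monochromatic K_8; hence R_5(8) > 863.

E[X] = 7386423071602617757/7450580596923828125 ≈ 0.9914; E[X] < 1, so R_5(8) > 863.


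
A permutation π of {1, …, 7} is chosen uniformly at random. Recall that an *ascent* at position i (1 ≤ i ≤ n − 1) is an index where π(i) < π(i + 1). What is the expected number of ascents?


Write X = Σ X_I over i = 1, …, 6, with X_I the indicator of one ascent.
There are 6 indicators.
For each fixed i, the pair (π(i), π(i+1)) is a uniformly random ordered pair of distinct values from {1, …, 7}; by symmetry P[π(i) < π(i+1)] = 1/2.
By linearity: E[X] = 6 · (1/2) = (7 − 1) · (1/2) = 3 ≈ 3.0000.

E[X] = 3 = 3.0000.


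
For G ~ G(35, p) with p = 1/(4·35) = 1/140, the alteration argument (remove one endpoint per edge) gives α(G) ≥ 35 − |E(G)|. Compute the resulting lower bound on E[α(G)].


E[|E(G)|] = C(35, 2)·p = 595 · (1/140) = 17/4.
E[α(G)] ≥ n − E[|E(G)|] = 35 − 17/4 = 123/4.
Numerically: ≈ 30.7500.
(This is only a lower bound; the true E[α(G)] may be larger.)

E[α(G)] ≥ 123/4 ≈ 30.7500.


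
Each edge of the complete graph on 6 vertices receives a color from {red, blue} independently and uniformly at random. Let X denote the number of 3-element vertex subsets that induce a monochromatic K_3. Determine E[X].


Let X = Σ_S X_S over the C(6, 3) = 20 subsets S of size 3, where X_S = 1 if the K_3 on S is monochromatic.
For a fixed S, the K_3 on S has C(3, 2) = 3 edges. P[all 3 edges red] = (1/2)^3, and likewise for blue, so P[monochromatic] = 2·(1/2)^3 = 2^{1 − 3} = 1/4.
By linearity: E[X] = C(6, 3) · 2^{1 − 3} = 20 · 1/4 = 5.
Numerically: E[X] ≈ 5.000.

E[X] = C(6,3)·2^(1−C(3,2)) = 5 ≈ 5.000.


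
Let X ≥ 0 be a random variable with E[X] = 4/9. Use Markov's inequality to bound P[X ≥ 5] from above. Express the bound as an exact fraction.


μ = E[X] = 4/9, a = 5.
Markov: P[X ≥ 5] ≤ μ/a = (4/9)/5 = 4/45.
Numerically: ≈ 0.089.
(Since a = 5 > μ = 0.444, the bound 4/45 is < 1 and informative.)

P[X ≥ 5] ≤ 4/45 ≈ 0.089.


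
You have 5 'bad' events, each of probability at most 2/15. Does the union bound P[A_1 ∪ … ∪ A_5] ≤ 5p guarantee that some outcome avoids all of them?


Union bound: P[∪_{i=1}^{5} A_i] ≤ Σ_i P[A_i] ≤ 5·p = 5·(2/15) = 2/3.
Numerically: 2/3 ≈ 0.666667.
Is 2/3 < 1? YES.
Since P[∪ A_i] ≤ 2/3 < 1, the complement has P[∩ A_i^c] ≥ 1 − 2/3 = 1/3 > 0, so some outcome avoids every A_i.

5·p = 2/3 ≈ 0.666667; existence CERTIFIED by the union bound.


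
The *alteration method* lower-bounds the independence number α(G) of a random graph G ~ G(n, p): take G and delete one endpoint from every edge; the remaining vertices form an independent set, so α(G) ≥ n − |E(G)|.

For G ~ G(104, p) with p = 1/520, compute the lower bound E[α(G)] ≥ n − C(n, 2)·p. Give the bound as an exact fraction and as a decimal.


E[|E(G)|] = C(104, 2)·p = 5356 · (1/520) = 103/10.
E[α(G)] ≥ n − E[|E(G)|] = 104 − 103/10 = 937/10.
Numerically: ≈ 93.70000.
(This is only a lower bound; the true E[α(G)] may be larger.)

E[α(G)] ≥ 937/10 ≈ 93.70000.


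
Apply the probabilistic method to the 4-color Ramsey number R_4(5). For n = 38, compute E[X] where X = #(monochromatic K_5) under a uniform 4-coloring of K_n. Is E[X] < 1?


E[X] = C(38, 5) · 4^{1 − 10} = 501942 · 4^{−9} = 501942/262144.
As a reduced fraction: E[X] = 250971/131072 ≈ 1.915.
Is E[X] < 1? NO.
Since E[X] ≥ 1, the first-moment bound is inconclusive at n = 38; it does NOT by itself certify R_4(5) > 38.

E[X] = 250971/131072 ≈ 1.915; E[X] ≥ 1; first-moment method inconclusive here.


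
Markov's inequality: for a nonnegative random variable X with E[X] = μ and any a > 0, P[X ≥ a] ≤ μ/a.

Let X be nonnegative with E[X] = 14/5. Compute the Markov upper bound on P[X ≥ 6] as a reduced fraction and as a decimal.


μ = E[X] = 14/5, a = 6.
Markov: P[X ≥ 6] ≤ μ/a = (14/5)/6 = 7/15.
Numerically: ≈ 0.46667.
(Since a = 6 > μ = 2.80000, the bound 7/15 is < 1 and informative.)

P[X ≥ 6] ≤ 7/15 ≈ 0.46667.


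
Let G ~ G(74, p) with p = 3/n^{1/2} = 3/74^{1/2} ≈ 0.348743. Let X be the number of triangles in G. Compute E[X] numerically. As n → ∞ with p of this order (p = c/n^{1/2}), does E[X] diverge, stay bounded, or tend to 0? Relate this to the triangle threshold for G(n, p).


Number of potential triangles: C(74, 3) = 64824.
Each occurs with probability p³ ≈ (0.348743)³ ≈ 4.24146790e-02.
By linearity: E[X] = C(74, 3)·p³ ≈ 64824 · 4.24146790e-02 ≈ 2749.489152.
Since α = 1/2 < 1, p = c/n^{1/2} ≫ 1/n is above the triangle threshold p ~ 1/n. Asymptotically E[X] ~ (c³/6)·n^{3(1−α)} = (3³/6)·n^{1.5} → ∞; triangles are abundant w.h.p.

E[X] ≈ 2749.489152; in regime p = Θ(1/n^{1/2}) E[X] diverges (above the triangle threshold p ~ 1/n).


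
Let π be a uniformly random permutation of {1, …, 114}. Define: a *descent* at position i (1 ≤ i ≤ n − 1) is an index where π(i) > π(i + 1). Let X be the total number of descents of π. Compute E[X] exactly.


Write X = Σ X_I over i = 1, …, 113, with X_I the indicator of one descent.
There are 113 indicators.
For each fixed i, the pair (π(i), π(i+1)) is a uniformly random ordered pair of distinct values from {1, …, 114}; by symmetry P[π(i) > π(i+1)] = 1/2.
By linearity: E[X] = 113 · (1/2) = (114 − 1) · (1/2) = 113/2 ≈ 56.50000.

E[X] = 113/2 = 56.50000.


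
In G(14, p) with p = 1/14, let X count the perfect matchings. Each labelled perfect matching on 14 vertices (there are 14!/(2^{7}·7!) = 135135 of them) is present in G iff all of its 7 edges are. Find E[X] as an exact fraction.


K_14 has 14!/(2^{7}·7!) = 135135 labelled perfect matchings.
For each such perfect matching H, let X_H = 1 if all 7 edges of H are present in G. Then P[X_H = 1] = p^{7} = (1/14)^{7} = 1/105413504.
Summing the indicators: E[X] = Σ_H E[X_H] = 135135 · p^{7} = 135135 · 1/105413504 = 19305/15059072.
Numerically: E[X] ≈ 0.00128.

E[X] = 135135 · (1/14)^{7} = 19305/15059072 ≈ 0.00128.


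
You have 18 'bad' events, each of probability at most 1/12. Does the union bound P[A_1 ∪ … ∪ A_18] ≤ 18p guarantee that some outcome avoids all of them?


Union bound: P[∪_{i=1}^{18} A_i] ≤ Σ_i P[A_i] ≤ 18·p = 18·(1/12) = 3/2.
Numerically: 3/2 ≈ 1.5000000.
Is 3/2 < 1? NO.
Since the bound 3/2 is ≥ 1, the union bound is uninformative here; it does NOT by itself certify existence.

18·p = 3/2 ≈ 1.5000000; existence NOT certified by the union bound.


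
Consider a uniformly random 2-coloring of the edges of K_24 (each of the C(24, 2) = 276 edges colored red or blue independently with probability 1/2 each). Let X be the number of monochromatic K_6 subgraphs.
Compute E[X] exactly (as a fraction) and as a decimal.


Let X = Σ_S X_S over the C(24, 6) = 134596 subsets S of size 6, where X_S = 1 if the K_6 on S is monochromatic.
For a fixed S, the K_6 on S has C(6, 2) = 15 edges. P[all 15 edges red] = (1/2)^15, and likewise for blue, so P[monochromatic] = 2·(1/2)^15 = 2^{1 − 15} = 1/16384.
By linearity of expectation: E[X] = C(24, 6) · 2^{1 − 15} = 134596 · 1/16384 = 33649/4096.
Numerically: E[X] ≈ 8.215.

E[X] = C(24,6)·2^(1−C(6,2)) = 33649/4096 ≈ 8.215.


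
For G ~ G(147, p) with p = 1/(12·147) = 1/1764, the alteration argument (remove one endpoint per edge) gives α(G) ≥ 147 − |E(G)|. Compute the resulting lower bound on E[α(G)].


E[|E(G)|] = C(147, 2)·p = 10731 · (1/1764) = 73/12.
E[α(G)] ≥ n − E[|E(G)|] = 147 − 73/12 = 1691/12.
Numerically: ≈ 140.9167.
(This is only a lower bound; the true E[α(G)] may be larger.)

E[α(G)] ≥ 1691/12 ≈ 140.9167.


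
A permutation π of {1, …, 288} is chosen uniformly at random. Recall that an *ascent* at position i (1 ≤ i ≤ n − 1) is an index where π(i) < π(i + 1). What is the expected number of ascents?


Write X = Σ X_I over i = 1, …, 287, with X_I the indicator of one ascent.
There are 287 indicators.
For each fixed i, the pair (π(i), π(i+1)) is a uniformly random ordered pair of distinct values from {1, …, 288}; by symmetry P[π(i) < π(i+1)] = 1/2.
By linearity: E[X] = 287 · (1/2) = (288 − 1) · (1/2) = 287/2 ≈ 143.500000.

E[X] = 287/2 = 143.500000.


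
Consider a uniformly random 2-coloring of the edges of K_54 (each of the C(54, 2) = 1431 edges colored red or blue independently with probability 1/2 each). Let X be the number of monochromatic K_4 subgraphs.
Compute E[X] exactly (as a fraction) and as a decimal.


Let X = Σ_S X_S over the C(54, 4) = 316251 subsets S of size 4, where X_S = 1 if the K_4 on S is monochromatic.
For a fixed S, the K_4 on S has C(4, 2) = 6 edges. P[all 6 edges red] = (1/2)^6, and likewise for blue, so P[monochromatic] = 2·(1/2)^6 = 2^{1 − 6} = 1/32.
By linearity: E[X] = C(54, 4) · 2^{1 − 6} = 316251 · 1/32 = 316251/32.
Numerically: E[X] ≈ 9882.844.

E[X] = C(54,4)·2^(1−C(4,2)) = 316251/32 ≈ 9882.844.


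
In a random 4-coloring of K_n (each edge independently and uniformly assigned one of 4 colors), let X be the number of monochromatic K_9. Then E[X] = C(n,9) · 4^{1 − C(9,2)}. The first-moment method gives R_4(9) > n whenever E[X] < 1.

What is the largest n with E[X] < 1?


We need C(n, 9) · 4^{1 − 36} < 1, i.e. C(n, 9) < 4^{36 − 1} = 1180591620717411303424.
Check values of n near the boundary:
  n = 908: C(908, 9) = 1111058428637338083100; 1111058428637338083100 < 1180591620717411303424? YES
  n = 909: C(909, 9) = 1122169012923711463931; 1122169012923711463931 < 1180591620717411303424? YES
  n = 910: C(910, 9) = 1133378248346922788210; 1133378248346922788210 < 1180591620717411303424? YES
  n = 911: C(911, 9) = 1144686900492291197405; 1144686900492291197405 < 1180591620717411303424? YES
  n = 912: C(912, 9) = 1156095740032081475120; 1156095740032081475120 < 1180591620717411303424? YES
  n = 913: C(913, 9) = 1167605542753639808390; 1167605542753639808390 < 1180591620717411303424? YES
  n = 914: C(914, 9) = 1179217089587653905932; 1179217089587653905932 < 1180591620717411303424? YES
  n = 915: C(915, 9) = 1190931166636537885130; 1190931166636537885130 < 1180591620717411303424? NO
  n = 916: C(916, 9) = 1202748565202942340440; 1202748565202942340440 < 1180591620717411303424? NO
The largest n with C(n, 9) < 1180591620717411303424 is n = 914 (where E[X] = 294804272396913476483/295147905179352825856 ≈ 0.99884). Hence R_4(9) > 914, i.e. R_4(9) ≥ 915.

Largest n = 914; hence R_4(9) > 914.


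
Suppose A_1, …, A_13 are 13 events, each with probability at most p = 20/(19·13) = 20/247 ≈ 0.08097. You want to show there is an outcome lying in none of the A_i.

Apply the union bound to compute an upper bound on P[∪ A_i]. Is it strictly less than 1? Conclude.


Union bound: P[∪_{i=1}^{13} A_i] ≤ Σ_i P[A_i] ≤ 13·p = 13·(20/247) = 20/19.
Numerically: 20/19 ≈ 1.05263.
Is 20/19 < 1? NO.
Since the bound 20/19 is ≥ 1, the union bound is uninformative here; it does NOT by itself certify existence.

13·p = 20/19 ≈ 1.05263; existence NOT certified by the union bound.


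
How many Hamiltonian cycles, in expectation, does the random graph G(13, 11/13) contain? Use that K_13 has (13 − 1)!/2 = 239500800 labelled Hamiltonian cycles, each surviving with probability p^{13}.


K_13 has (13 − 1)!/2 = 239500800 labelled Hamiltonian cycles.
For each such Hamiltonian cycle H, let X_H = 1 if all 13 edges of H are present in G. Then P[X_H = 1] = p^{13} = (11/13)^{13} = 34522712143931/302875106592253.
By linearity: E[X] = Σ_H E[X_H] = 239500800 · p^{13} = 239500800 · 34522712143931/302875106592253 = 8268217176641189644800/302875106592253.
Numerically: E[X] ≈ 2.72991e+07.

E[X] = 239500800 · (11/13)^{13} = 8268217176641189644800/302875106592253 ≈ 2.72991e+07.


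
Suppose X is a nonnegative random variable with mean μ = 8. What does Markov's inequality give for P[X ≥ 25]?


μ = E[X] = 8, a = 25.
Markov: P[X ≥ 25] ≤ μ/a = (8)/25 = 8/25.
Numerically: ≈ 0.3200.
(Since a = 25 > μ = 8.0000, the bound 8/25 is < 1 and informative.)

P[X ≥ 25] ≤ 8/25 ≈ 0.3200.


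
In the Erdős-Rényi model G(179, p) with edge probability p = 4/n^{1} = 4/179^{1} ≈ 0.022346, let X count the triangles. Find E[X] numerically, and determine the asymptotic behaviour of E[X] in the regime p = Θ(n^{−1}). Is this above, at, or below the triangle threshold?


Number of potential triangles: C(179, 3) = 939929.
Each occurs with probability p³ ≈ (0.022346)³ ≈ 1.1158887e-05.
By linearity: E[X] = C(179, 3)·p³ ≈ 939929 · 1.1158887e-05 ≈ 10.48856.
Here α = 1, so p = 4/n is exactly at the triangle threshold p ~ 1/n. Asymptotically E[X] → c³/6 = 4³/6 = 32/3 ≈ 10.66667, a bounded constant. In this regime the triangle count is asymptotically Poisson(c³/6).

E[X] ≈ 10.48856; in regime p = Θ(1/n^{1}) E[X] stays bounded (at the triangle threshold p ~ 1/n).


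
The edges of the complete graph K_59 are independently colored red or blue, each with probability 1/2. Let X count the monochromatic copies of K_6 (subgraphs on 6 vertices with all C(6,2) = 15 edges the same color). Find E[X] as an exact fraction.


Let X = Σ_S X_S over the C(59, 6) = 45057474 subsets S of size 6, where X_S = 1 if the K_6 on S is monochromatic.
For a fixed S, the K_6 on S has C(6, 2) = 15 edges. P[all 15 edges red] = (1/2)^15, and likewise for blue, so P[monochromatic] = 2·(1/2)^15 = 2^{1 − 15} = 1/16384.
By linearity of expectation: E[X] = C(59, 6) · 2^{1 − 15} = 45057474 · 1/16384 = 22528737/8192.
Numerically: E[X] ≈ 2750.08997.

E[X] = C(59,6)·2^(1−C(6,2)) = 22528737/8192 ≈ 2750.08997.


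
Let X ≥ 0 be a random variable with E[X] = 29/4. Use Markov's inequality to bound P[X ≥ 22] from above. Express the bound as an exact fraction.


μ = E[X] = 29/4, a = 22.
Markov: P[X ≥ 22] ≤ μ/a = (29/4)/22 = 29/88.
Numerically: ≈ 0.32955.
(Since a = 22 > μ = 7.25000, the bound 29/88 is < 1 and informative.)

P[X ≥ 22] ≤ 29/88 ≈ 0.32955.


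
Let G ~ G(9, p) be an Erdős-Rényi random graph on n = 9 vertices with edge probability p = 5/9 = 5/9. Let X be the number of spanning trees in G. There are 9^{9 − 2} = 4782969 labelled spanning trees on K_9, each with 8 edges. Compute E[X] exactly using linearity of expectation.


K_9 has 9^{9 − 2} = 4782969 labelled spanning trees.
For each such spanning tree H, let X_H = 1 if all 8 edges of H are present in G. Then P[X_H = 1] = p^{8} = (5/9)^{8} = 390625/43046721.
By linearity: E[X] = Σ_H E[X_H] = 4782969 · p^{8} = 4782969 · 390625/43046721 = 390625/9.
Numerically: E[X] ≈ 4.34e+04.

E[X] = 4782969 · (5/9)^{8} = 390625/9 ≈ 4.34e+04.


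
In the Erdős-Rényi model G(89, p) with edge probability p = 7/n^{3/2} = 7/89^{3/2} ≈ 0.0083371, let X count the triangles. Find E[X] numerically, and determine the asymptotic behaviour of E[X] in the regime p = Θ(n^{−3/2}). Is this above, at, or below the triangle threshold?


Number of potential triangles: C(89, 3) = 113564.
Each occurs with probability p³ ≈ (0.0083371)³ ≈ 5.7948085e-07.
By linearity: E[X] = C(89, 3)·p³ ≈ 113564 · 5.7948085e-07 ≈ 0.06581.
Since α = 3/2 > 1, p = c/n^{3/2} = o(1/n) is below the triangle threshold p ~ 1/n. Asymptotically E[X] ~ (c³/6)·n^{3(1−α)} = (7³/6)·n^{-1.5} → 0, so by Markov's inequality G has no triangles w.h.p.

E[X] ≈ 0.06581; in regime p = Θ(1/n^{3/2}) E[X] tends to 0 (below the triangle threshold p ~ 1/n).


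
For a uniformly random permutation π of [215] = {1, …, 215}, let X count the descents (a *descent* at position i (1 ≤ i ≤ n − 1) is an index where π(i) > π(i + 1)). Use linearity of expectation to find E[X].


Write X = Σ X_I over i = 1, …, 214, with X_I the indicator of one descent.
There are 214 indicators.
For each fixed i, the pair (π(i), π(i+1)) is a uniformly random ordered pair of distinct values from {1, …, 215}; by symmetry P[π(i) > π(i+1)] = 1/2.
By linearity: E[X] = 214 · (1/2) = (215 − 1) · (1/2) = 107 ≈ 107.000.

E[X] = 107 = 107.000.


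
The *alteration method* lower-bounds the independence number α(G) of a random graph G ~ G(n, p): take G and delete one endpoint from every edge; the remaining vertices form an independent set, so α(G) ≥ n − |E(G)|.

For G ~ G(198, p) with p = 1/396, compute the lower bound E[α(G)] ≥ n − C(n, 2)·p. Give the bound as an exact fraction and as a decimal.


E[|E(G)|] = C(198, 2)·p = 19503 · (1/396) = 197/4.
E[α(G)] ≥ n − E[|E(G)|] = 198 − 197/4 = 595/4.
Numerically: ≈ 148.750000.
(This is only a lower bound; the true E[α(G)] may be larger.)

E[α(G)] ≥ 595/4 ≈ 148.750000.


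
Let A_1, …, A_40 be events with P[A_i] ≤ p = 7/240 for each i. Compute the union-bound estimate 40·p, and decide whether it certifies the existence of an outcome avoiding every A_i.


Union bound: P[∪_{i=1}^{40} A_i] ≤ Σ_i P[A_i] ≤ 40·p = 40·(7/240) = 7/6.
Numerically: 7/6 ≈ 1.16667.
Is 7/6 < 1? NO.
Since the bound 7/6 is ≥ 1, the union bound is uninformative here; it does NOT by itself certify existence.

40·p = 7/6 ≈ 1.16667; existence NOT certified by the union bound.


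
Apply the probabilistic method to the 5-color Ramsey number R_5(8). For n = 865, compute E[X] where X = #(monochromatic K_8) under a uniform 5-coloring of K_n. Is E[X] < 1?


E[X] = C(865, 8) · 5^{1 − 28} = 7525050909487743060 · 5^{−27} = 7525050909487743060/7450580596923828125.
As a reduced fraction: E[X] = 1505010181897548612/1490116119384765625 ≈ 1.01000.
Is E[X] < 1? NO.
Since E[X] ≥ 1, the first-moment bound is inconclusive at n = 865; it does NOT by itself certify R_5(8) > 865.

E[X] = 1505010181897548612/1490116119384765625 ≈ 1.01000; E[X] ≥ 1; first-moment method inconclusive here.
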